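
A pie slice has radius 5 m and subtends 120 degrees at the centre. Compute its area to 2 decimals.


Shape: circular sector
Radius r = 5 m, Angle = 120 degrees
Formula: A = (angle/360) * pi * r^2
r^2 = 25
Fraction of circle = 120/360
A = (120/360) * pi * 25
A = 8.333333 * pi
A = 26.18
26.18 m^2


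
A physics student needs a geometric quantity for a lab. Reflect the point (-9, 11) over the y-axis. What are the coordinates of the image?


Transformation: reflection
Original point: (-9, 11)
Rule for reflection over the y-axis: (x, y) -> (-x, y)
Apply: (-9, 11) -> (9, 11)
(9, 11)


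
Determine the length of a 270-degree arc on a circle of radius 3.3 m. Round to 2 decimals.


Shape: circular arc
Radius r = 3.3 m, Angle = 270 degrees
Formula: L = (angle/360) * 2 * pi * r
2 * pi * r = 6.6 * pi
L = (270/360) * 6.6 * pi
L = 4.95 * pi
L = 15.55
15.55 m


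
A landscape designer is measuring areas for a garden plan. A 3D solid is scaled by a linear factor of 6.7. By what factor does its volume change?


Linear scale factor k = 6.7
Rule: under a linear scaling by k, volumes scale by k^3.
k^3 = 6.7 * 6.7 * 6.7
k^3 = 44.89 * 6.7
k^3 = 300.763
Volume scales by a factor of 300.763.
300.763 (dimensionless)


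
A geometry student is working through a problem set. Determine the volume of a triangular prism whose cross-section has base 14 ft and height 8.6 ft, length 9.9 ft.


Shape: triangular prism
Triangle base = 14 ft, triangle height = 8.6 ft, prism length L = 9.9 ft
Formula: V = (1/2 * b * h_tri) * L
Cross-section area = 0.5 * 14 * 8.6 = 60.2
V = 60.2 * 9.9
V = 595.98
595.98 ft^3


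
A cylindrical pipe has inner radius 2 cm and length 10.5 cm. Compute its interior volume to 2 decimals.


Shape: cylinder
Radius r = 2 cm, Height h = 10.5 cm
Formula: V = pi * r^2 * h
r^2 = 4
V = pi * 4 * 10.5
V = 42 * pi
V = 131.95
131.95 cm^3


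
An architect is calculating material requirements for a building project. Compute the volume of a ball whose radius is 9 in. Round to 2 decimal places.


Shape: sphere
Radius r = 9 in
Formula: V = (4/3) * pi * r^3
r^3 = 729
(4/3) * 729 = 972
V = 972 * pi
V = 3053.63
3053.63 in^3


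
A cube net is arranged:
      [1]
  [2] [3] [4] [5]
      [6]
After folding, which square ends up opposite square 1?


Net: cross layout. Take square 3 as the base (bottom).
Fold the four squares in the horizontal row up around 3: 2 -> left, 4 -> right, 5 wraps to the top.
Fold 1 and 6 up from 3: 1 -> back, 6 -> front.
Opposite pairs are therefore: (1, 6), (2, 4), (3, 5).
Face 1 is opposite face 6.
face 6


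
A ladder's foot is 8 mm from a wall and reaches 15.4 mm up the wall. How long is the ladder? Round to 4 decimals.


Shape: right triangle
Legs a = 8 mm, b = 15.4 mm
Formula: c = sqrt(a^2 + b^2)
a^2 = 64, b^2 = 237.16
a^2 + b^2 = 301.16
c = sqrt(301.16)
c = 17.354
17.354 mm


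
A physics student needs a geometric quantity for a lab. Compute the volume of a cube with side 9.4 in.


Shape: cube
Side s = 9.4 in
Formula: V = s^3
V = 9.4 * 9.4 * 9.4
V = 88.36 * 9.4
V = 830.584
830.584 in^3


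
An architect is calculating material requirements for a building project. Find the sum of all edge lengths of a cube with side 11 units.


Shape: cube
Side s = 11 units
A cube has 12 edges, all equal.
Formula: total edge length = 12 * s
Total = 12 * 11
Total = 132
132 units


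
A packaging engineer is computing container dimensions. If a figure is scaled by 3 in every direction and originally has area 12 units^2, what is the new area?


Linear scale factor k = 3
Original area = 12 units^2
Rule: under a linear scaling by k, areas scale by k^2.
k^2 = 3^2 = 9
New area = 12 * 9
New area = 108
108 units^2


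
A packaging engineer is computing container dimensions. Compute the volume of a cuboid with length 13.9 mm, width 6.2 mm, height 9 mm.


Shape: rectangular prism
l = 13.9 mm, w = 6.2 mm, h = 9 mm
Formula: V = l * w * h
V = 13.9 * 6.2 * 9
V = 86.18 * 9
V = 775.62
775.62 mm^3


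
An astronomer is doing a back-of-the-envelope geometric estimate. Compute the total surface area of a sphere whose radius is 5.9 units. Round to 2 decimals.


Shape: sphere
Radius r = 5.9 units
Formula: SA = 4 * pi * r^2
r^2 = 34.81
SA = 4 * pi * 34.81
SA = 139.24 * pi
SA = 437.44
437.44 units^2


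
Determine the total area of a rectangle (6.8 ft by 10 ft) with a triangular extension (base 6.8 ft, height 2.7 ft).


Composite shape: rectangle + triangle
Rectangle area = 6.8 * 10 = 68
Triangle area = 0.5 * 6.8 * 2.7 = 9.18
Total = 68 + 9.18
Total = 77.18
77.18 ft^2


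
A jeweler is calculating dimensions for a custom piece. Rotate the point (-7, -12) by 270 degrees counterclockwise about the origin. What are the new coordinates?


Transformation: rotation about the origin
Original point: (-7, -12)
Rule for 270 deg counterclockwise: (x, y) -> (y, -x)
Apply: (-7, -12) -> (-12, 7)
(-12, 7)


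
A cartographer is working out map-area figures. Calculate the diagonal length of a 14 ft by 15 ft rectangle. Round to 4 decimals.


Shape: rectangle (diagonal via Pythagoras)
Sides: 14 ft and 15 ft
Formula: d = sqrt(l^2 + w^2)
l^2 = 196, w^2 = 225
l^2 + w^2 = 421
d = sqrt(421)
d = 20.5183
20.5183 ft


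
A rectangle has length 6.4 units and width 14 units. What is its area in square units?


Shape: rectangle
Length l = 6.4 units, Width w = 14 units
Formula: A = l * w
A = 6.4 * 14
A = 89.6
89.6 units^2


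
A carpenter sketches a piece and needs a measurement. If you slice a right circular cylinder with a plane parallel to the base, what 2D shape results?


Solid: right circular cylinder
Cutting plane: parallel to the base
Visualize the intersection of the plane with the solid's surface.
The boundary of the cut region is a circle.
circle


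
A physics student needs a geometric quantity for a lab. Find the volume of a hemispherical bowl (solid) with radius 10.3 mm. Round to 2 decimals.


Shape: hemisphere (half of a sphere)
Radius r = 10.3 mm
Formula: V = (1/2) * (4/3) * pi * r^3 = (2/3) * pi * r^3
r^3 = 1092.727
(2/3) * 1092.727 = 728.484667
V = 728.484667 * pi
V = 2288.6
2288.6 mm^3


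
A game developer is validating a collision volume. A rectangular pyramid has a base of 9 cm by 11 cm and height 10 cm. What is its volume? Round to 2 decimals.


Shape: rectangular pyramid
Base: 9 cm x 11 cm, Height h = 10 cm
Formula: V = (1/3) * base_area * h
base_area = 9 * 11 = 99
base_area * h = 99 * 10 = 990
V = 990 / 3
V = 330
330 cm^3


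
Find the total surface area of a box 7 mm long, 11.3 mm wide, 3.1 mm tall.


Shape: rectangular prism
l = 7 mm, w = 11.3 mm, h = 3.1 mm
Formula: SA = 2(lw + lh + wh)
lw = 79.1, lh = 21.7, wh = 35.03
lw + lh + wh = 135.83
SA = 2 * 135.83
SA = 271.66
271.66 mm^2


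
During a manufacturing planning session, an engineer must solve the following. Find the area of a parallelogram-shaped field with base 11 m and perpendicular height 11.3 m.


Shape: parallelogram
Base b = 11 m, Height h = 11.3 m
Formula: A = b * h
A = 11 * 11.3
A = 124.3
124.3 m^2


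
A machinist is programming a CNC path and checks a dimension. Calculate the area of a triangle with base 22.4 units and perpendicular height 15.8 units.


Shape: triangle
Base b = 22.4 units, Height h = 15.8 units
Formula: A = (1/2) * b * h
A = 0.5 * 22.4 * 15.8
A = 0.5 * 353.92
A = 176.96
176.96 units^2


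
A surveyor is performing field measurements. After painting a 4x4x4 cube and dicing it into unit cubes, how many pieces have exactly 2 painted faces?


Large cube: 4 x 4 x 4, cut into unit cubes.
n = 4, so n - 2 = 2
Cubes with 2 painted faces lie along the edges, excluding corners.
A cube has 12 edges; each contributes (n - 2) = 2 such cubes.
Count = 12 * 2 = 24
24 unit cubes


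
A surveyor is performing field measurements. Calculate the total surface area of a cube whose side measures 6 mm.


Shape: cube
Side s = 6 mm
A cube has 6 square faces.
Formula: SA = 6 * s^2
s^2 = 36
SA = 6 * 36
SA = 216
216 mm^2


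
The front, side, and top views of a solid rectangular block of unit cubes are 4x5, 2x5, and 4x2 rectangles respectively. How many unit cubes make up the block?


Orthographic views of a solid rectangular block:
Front view 4 x 5 -> length = 4, height = 5
Side view 2 x 5 -> width = 2, height = 5 (consistent)
Top view 4 x 2 -> confirms length = 4, width = 2
The block is 4 x 2 x 5.
Total unit cubes = 4 * 2 * 5 = 40
40 unit cubes


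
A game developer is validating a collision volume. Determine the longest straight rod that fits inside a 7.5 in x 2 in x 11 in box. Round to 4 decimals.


Shape: rectangular box (space diagonal)
l = 7.5 in, w = 2 in, h = 11 in
Visualize: the diagonal of the base, then a right triangle with that diagonal and the height.
Formula: d = sqrt(l^2 + w^2 + h^2)
l^2 + w^2 + h^2 = 56.25 + 4 + 121 = 181.25
d = sqrt(181.25)
d = 13.4629
13.4629 in


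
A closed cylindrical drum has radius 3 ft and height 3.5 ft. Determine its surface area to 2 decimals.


Shape: closed cylinder
Radius r = 3 ft, Height h = 3.5 ft
Formula: SA = 2*pi*r^2 + 2*pi*r*h = 2*pi*r*(r + h)
r + h = 6.5
2 * r * (r + h) = 2 * 3 * 6.5 = 39
SA = 39 * pi
SA = 122.52
122.52 ft^2


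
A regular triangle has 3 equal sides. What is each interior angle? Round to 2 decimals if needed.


Shape: regular triangle (3 sides)
Formula: interior angle = (n - 2) * 180 / n
(n - 2) = 1
(n - 2) * 180 = 180
angle = 180 / 3
angle = 60
60 degrees


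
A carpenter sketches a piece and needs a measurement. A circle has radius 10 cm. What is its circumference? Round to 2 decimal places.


Shape: circle
Radius r = 10 cm
Formula: C = 2 * pi * r
C = 2 * pi * 10
C = 20 * pi
C = 62.83
62.83 cm


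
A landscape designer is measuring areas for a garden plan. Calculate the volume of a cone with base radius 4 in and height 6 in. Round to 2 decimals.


Shape: cone
Radius r = 4 in, Height h = 6 in
Formula: V = (1/3) * pi * r^2 * h
r^2 = 16
pi * r^2 * h = pi * 16 * 6 = 96 * pi
V = 96 * pi / 3
V = 100.53
100.53 in^3


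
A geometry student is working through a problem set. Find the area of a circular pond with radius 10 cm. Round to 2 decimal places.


Shape: circle
Radius r = 10 cm
Formula: A = pi * r^2
r^2 = 10^2 = 100
A = pi * 100
A = 314.16
314.16 cm^2


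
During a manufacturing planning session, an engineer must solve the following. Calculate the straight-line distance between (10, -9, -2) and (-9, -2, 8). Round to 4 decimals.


3D distance between two points
P1 = (10, -9, -2), P2 = (-9, -2, 8)
Formula: d = sqrt((x2-x1)^2 + (y2-y1)^2 + (z2-z1)^2)
dx = -9 - 10 = -19
dy = -2 - -9 = 7
dz = 8 - -2 = 10
dx^2 + dy^2 + dz^2 = 361 + 49 + 100 = 510
d = sqrt(510)
d = 22.5832
22.5832 units


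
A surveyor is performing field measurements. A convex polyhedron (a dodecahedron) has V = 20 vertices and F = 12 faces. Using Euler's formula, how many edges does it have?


Polyhedron: dodecahedron
Euler's formula for convex polyhedra: V - E + F = 2
Given: V = 20 vertices and F = 12 faces
Solve for E:
E = V + F - 2 = 20 + 12 - 2 = 30
30 edges


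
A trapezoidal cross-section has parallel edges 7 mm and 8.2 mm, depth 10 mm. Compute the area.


Shape: trapezoid
Parallel sides a = 7 mm, b = 8.2 mm; Height h = 10 mm
Formula: A = (a + b) * h / 2
a + b = 7 + 8.2 = 15.2
A = 15.2 * 10 / 2
A = 152 / 2
A = 76
76 mm^2


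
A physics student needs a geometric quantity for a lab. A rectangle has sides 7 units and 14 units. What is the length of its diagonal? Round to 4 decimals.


Shape: rectangle (diagonal via Pythagoras)
Sides: 7 units and 14 units
Formula: d = sqrt(l^2 + w^2)
l^2 = 49, w^2 = 196
l^2 + w^2 = 245
d = sqrt(245)
d = 15.6525
15.6525 units


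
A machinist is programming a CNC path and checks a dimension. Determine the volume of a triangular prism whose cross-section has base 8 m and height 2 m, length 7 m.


Shape: triangular prism
Triangle base = 8 m, triangle height = 2 m, prism length L = 7 m
Formula: V = (1/2 * b * h_tri) * L
Cross-section area = 0.5 * 8 * 2 = 8
V = 8 * 7
V = 56
56 m^3


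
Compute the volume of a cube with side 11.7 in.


Shape: cube
Side s = 11.7 in
Formula: V = s^3
V = 11.7 * 11.7 * 11.7
V = 136.89 * 11.7
V = 1601.613
1601.613 in^3


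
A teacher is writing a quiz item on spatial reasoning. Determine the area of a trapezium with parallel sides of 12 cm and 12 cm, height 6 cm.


Shape: trapezoid
Parallel sides a = 12 cm, b = 12 cm; Height h = 6 cm
Formula: A = (a + b) * h / 2
a + b = 12 + 12 = 24
A = 24 * 6 / 2
A = 144 / 2
A = 72
72 cm^2


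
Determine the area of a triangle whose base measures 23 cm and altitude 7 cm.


Shape: triangle
Base b = 23 cm, Height h = 7 cm
Formula: A = (1/2) * b * h
A = 0.5 * 23 * 7
A = 0.5 * 161
A = 80.5
80.5 cm^2


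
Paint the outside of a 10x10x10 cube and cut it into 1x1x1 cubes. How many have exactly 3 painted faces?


Large cube: 10 x 10 x 10, cut into unit cubes.
Cubes with 3 painted faces are at the corners. A cube always has 8 corners.
Count = 8
8 unit cubes


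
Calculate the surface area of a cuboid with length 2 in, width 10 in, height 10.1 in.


Shape: rectangular prism
l = 2 in, w = 10 in, h = 10.1 in
Formula: SA = 2(lw + lh + wh)
lw = 20, lh = 20.2, wh = 101
lw + lh + wh = 141.2
SA = 2 * 141.2
SA = 282.4
282.4 in^2


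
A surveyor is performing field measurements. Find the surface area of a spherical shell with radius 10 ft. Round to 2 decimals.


Shape: sphere
Radius r = 10 ft
Formula: SA = 4 * pi * r^2
r^2 = 100
SA = 4 * pi * 100
SA = 400 * pi
SA = 1256.64
1256.64 ft^2


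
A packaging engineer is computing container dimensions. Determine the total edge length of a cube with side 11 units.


Shape: cube
Side s = 11 units
A cube has 12 edges, all equal.
Formula: total edge length = 12 * s
Total = 12 * 11
Total = 132
132 units


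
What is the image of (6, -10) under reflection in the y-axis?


Transformation: reflection
Original point: (6, -10)
Rule for reflection over the y-axis: (x, y) -> (-x, y)
Apply: (6, -10) -> (-6, -10)
(-6, -10)


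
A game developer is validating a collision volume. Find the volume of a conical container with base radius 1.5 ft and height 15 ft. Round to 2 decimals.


Shape: cone
Radius r = 1.5 ft, Height h = 15 ft
Formula: V = (1/3) * pi * r^2 * h
r^2 = 2.25
pi * r^2 * h = pi * 2.25 * 15 = 33.75 * pi
V = 33.75 * pi / 3
V = 35.34
35.34 ft^3


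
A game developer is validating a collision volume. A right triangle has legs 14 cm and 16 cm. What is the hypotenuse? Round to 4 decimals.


Shape: right triangle
Legs a = 14 cm, b = 16 cm
Formula: c = sqrt(a^2 + b^2)
a^2 = 196, b^2 = 256
a^2 + b^2 = 452
c = sqrt(452)
c = 21.2603
21.2603 cm


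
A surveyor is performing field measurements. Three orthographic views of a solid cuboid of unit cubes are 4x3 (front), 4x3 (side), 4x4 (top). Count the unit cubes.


Orthographic views of a solid rectangular block:
Front view 4 x 3 -> length = 4, height = 3
Side view 4 x 3 -> width = 4, height = 3 (consistent)
Top view 4 x 4 -> confirms length = 4, width = 4
The block is 4 x 4 x 3.
Total unit cubes = 4 * 4 * 3 = 48
48 unit cubes


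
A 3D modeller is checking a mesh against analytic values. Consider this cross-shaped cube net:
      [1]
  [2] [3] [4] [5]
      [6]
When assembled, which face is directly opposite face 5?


Net: cross layout. Take square 3 as the base (bottom).
Fold the four squares in the horizontal row up around 3: 2 -> left, 4 -> right, 5 wraps to the top.
Fold 1 and 6 up from 3: 1 -> back, 6 -> front.
Opposite pairs are therefore: (1, 6), (2, 4), (3, 5).
Face 5 is opposite face 3.
face 3


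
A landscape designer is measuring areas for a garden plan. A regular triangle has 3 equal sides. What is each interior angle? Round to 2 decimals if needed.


Shape: regular triangle (3 sides)
Formula: interior angle = (n - 2) * 180 / n
(n - 2) = 1
(n - 2) * 180 = 180
angle = 180 / 3
angle = 60
60 degrees


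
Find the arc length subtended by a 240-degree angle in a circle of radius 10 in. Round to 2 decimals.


Shape: circular arc
Radius r = 10 in, Angle = 240 degrees
Formula: L = (angle/360) * 2 * pi * r
2 * pi * r = 20 * pi
L = (240/360) * 20 * pi
L = 13.333333 * pi
L = 41.89
41.89 in


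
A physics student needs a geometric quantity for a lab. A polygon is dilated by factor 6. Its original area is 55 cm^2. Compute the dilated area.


Linear scale factor k = 6
Original area = 55 cm^2
Rule: under a linear scaling by k, areas scale by k^2.
k^2 = 6^2 = 36
New area = 55 * 36
New area = 1980
1980 cm^2


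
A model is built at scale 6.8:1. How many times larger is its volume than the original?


Linear scale factor k = 6.8
Rule: under a linear scaling by k, volumes scale by k^3.
k^3 = 6.8 * 6.8 * 6.8
k^3 = 46.24 * 6.8
k^3 = 314.432
Volume scales by a factor of 314.432.
314.432 (dimensionless)


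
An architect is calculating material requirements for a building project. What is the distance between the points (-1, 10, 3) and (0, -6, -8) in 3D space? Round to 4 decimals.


3D distance between two points
P1 = (-1, 10, 3), P2 = (0, -6, -8)
Formula: d = sqrt((x2-x1)^2 + (y2-y1)^2 + (z2-z1)^2)
dx = 0 - -1 = 1
dy = -6 - 10 = -16
dz = -8 - 3 = -11
dx^2 + dy^2 + dz^2 = 1 + 256 + 121 = 378
d = sqrt(378)
d = 19.4422
19.4422 units


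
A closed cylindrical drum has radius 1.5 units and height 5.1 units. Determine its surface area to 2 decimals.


Shape: closed cylinder
Radius r = 1.5 units, Height h = 5.1 units
Formula: SA = 2*pi*r^2 + 2*pi*r*h = 2*pi*r*(r + h)
r + h = 6.6
2 * r * (r + h) = 2 * 1.5 * 6.6 = 19.8
SA = 19.8 * pi
SA = 62.2
62.2 units^2


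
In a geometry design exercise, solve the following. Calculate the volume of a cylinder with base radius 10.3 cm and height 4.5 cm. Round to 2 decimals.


Shape: cylinder
Radius r = 10.3 cm, Height h = 4.5 cm
Formula: V = pi * r^2 * h
r^2 = 106.09
V = pi * 106.09 * 4.5
V = 477.405 * pi
V = 1499.81
1499.81 cm^3


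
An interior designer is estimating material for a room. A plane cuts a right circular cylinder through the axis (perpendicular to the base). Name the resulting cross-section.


Solid: right circular cylinder
Cutting plane: through the axis (perpendicular to the base)
Visualize the intersection of the plane with the solid's surface.
The boundary of the cut region is a rectangle.
rectangle


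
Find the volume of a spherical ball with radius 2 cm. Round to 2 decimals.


Shape: sphere
Radius r = 2 cm
Formula: V = (4/3) * pi * r^3
r^3 = 8
(4/3) * 8 = 10.666667
V = 10.666667 * pi
V = 33.51
33.51 cm^3


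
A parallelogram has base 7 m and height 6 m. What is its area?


Shape: parallelogram
Base b = 7 m, Height h = 6 m
Formula: A = b * h
A = 7 * 6
A = 42
42 m^2


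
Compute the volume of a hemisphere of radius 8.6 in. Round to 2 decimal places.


Shape: hemisphere (half of a sphere)
Radius r = 8.6 in
Formula: V = (1/2) * (4/3) * pi * r^3 = (2/3) * pi * r^3
r^3 = 636.056
(2/3) * 636.056 = 424.037333
V = 424.037333 * pi
V = 1332.15
1332.15 in^3


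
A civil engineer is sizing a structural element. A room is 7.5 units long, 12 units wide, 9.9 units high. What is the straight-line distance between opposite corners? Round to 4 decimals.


Shape: rectangular box (space diagonal)
l = 7.5 units, w = 12 units, h = 9.9 units
Visualize: the diagonal of the base, then a right triangle with that diagonal and the height.
Formula: d = sqrt(l^2 + w^2 + h^2)
l^2 + w^2 + h^2 = 56.25 + 144 + 98.01 = 298.26
d = sqrt(298.26)
d = 17.2702
17.2702 units


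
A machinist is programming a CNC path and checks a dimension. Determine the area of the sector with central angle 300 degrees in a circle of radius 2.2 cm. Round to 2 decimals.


Shape: circular sector
Radius r = 2.2 cm, Angle = 300 degrees
Formula: A = (angle/360) * pi * r^2
r^2 = 4.84
Fraction of circle = 300/360
A = (300/360) * pi * 4.84
A = 4.033333 * pi
A = 12.67
12.67 cm^2


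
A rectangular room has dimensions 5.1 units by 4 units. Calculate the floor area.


Shape: rectangle
Length l = 5.1 units, Width w = 4 units
Formula: A = l * w
A = 5.1 * 4
A = 20.4
20.4 units^2


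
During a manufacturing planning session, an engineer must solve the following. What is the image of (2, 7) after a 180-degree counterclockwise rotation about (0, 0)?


Transformation: rotation about the origin
Original point: (2, 7)
Rule for 180 deg: (x, y) -> (-x, -y)
Apply: (2, 7) -> (-2, -7)
(-2, -7)


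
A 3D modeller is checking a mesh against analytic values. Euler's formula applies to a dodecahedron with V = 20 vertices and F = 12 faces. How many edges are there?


Polyhedron: dodecahedron
Euler's formula for convex polyhedra: V - E + F = 2
Given: V = 20 vertices and F = 12 faces
Solve for E:
E = V + F - 2 = 20 + 12 - 2 = 30
30 edges


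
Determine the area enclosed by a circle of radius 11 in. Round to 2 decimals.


Shape: circle
Radius r = 11 in
Formula: A = pi * r^2
r^2 = 11^2 = 121
A = pi * 121
A = 380.13
380.13 in^2


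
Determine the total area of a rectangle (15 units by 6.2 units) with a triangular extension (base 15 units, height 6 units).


Composite shape: rectangle + triangle
Rectangle area = 15 * 6.2 = 93
Triangle area = 0.5 * 15 * 6 = 45
Total = 93 + 45
Total = 138
138 units^2


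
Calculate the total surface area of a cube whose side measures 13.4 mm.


Shape: cube
Side s = 13.4 mm
A cube has 6 square faces.
Formula: SA = 6 * s^2
s^2 = 179.56
SA = 6 * 179.56
SA = 1077.36
1077.36 mm^2


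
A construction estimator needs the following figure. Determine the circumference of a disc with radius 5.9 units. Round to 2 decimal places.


Shape: circle
Radius r = 5.9 units
Formula: C = 2 * pi * r
C = 2 * pi * 5.9
C = 11.8 * pi
C = 37.07
37.07 units


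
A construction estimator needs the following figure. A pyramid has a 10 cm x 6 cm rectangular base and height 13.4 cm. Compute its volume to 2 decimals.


Shape: rectangular pyramid
Base: 10 cm x 6 cm, Height h = 13.4 cm
Formula: V = (1/3) * base_area * h
base_area = 10 * 6 = 60
base_area * h = 60 * 13.4 = 804
V = 804 / 3
V = 268
268 cm^3


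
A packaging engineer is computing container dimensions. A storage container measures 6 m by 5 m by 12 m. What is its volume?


Shape: rectangular prism
l = 6 m, w = 5 m, h = 12 m
Formula: V = l * w * h
V = 6 * 5 * 12
V = 30 * 12
V = 360
360 m^3


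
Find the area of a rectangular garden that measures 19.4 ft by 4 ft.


Shape: rectangle
Length l = 19.4 ft, Width w = 4 ft
Formula: A = l * w
A = 19.4 * 4
A = 77.6
77.6 ft^2


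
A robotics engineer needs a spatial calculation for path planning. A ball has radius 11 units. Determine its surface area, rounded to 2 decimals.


Shape: sphere
Radius r = 11 units
Formula: SA = 4 * pi * r^2
r^2 = 121
SA = 4 * pi * 121
SA = 484 * pi
SA = 1520.53
1520.53 units^2


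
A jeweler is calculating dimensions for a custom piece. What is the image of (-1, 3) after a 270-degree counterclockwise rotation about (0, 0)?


Transformation: rotation about the origin
Original point: (-1, 3)
Rule for 270 deg counterclockwise: (x, y) -> (y, -x)
Apply: (-1, 3) -> (3, 1)
(3, 1)


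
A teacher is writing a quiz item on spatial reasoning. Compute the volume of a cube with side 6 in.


Shape: cube
Side s = 6 in
Formula: V = s^3
V = 6 * 6 * 6
V = 36 * 6
V = 216
216 in^3


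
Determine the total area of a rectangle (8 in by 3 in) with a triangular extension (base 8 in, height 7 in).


Composite shape: rectangle + triangle
Rectangle area = 8 * 3 = 24
Triangle area = 0.5 * 8 * 7 = 28
Total = 24 + 28
Total = 52
52 in^2


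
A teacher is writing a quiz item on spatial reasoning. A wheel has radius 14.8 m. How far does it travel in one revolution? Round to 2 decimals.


Shape: circle
Radius r = 14.8 m
Formula: C = 2 * pi * r
C = 2 * pi * 14.8
C = 29.6 * pi
C = 92.99
92.99 m


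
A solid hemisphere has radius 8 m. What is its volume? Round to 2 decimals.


Shape: hemisphere (half of a sphere)
Radius r = 8 m
Formula: V = (1/2) * (4/3) * pi * r^3 = (2/3) * pi * r^3
r^3 = 512
(2/3) * 512 = 341.333333
V = 341.333333 * pi
V = 1072.33
1072.33 m^3


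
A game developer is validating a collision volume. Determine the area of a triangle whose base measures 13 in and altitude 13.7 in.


Shape: triangle
Base b = 13 in, Height h = 13.7 in
Formula: A = (1/2) * b * h
A = 0.5 * 13 * 13.7
A = 0.5 * 178.1
A = 89.05
89.05 in^2


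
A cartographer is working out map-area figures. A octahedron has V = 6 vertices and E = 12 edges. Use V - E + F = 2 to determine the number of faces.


Polyhedron: octahedron
Euler's formula for convex polyhedra: V - E + F = 2
Given: V = 6 vertices and E = 12 edges
Solve for F:
F = 2 + E - V = 2 + 12 - 6 = 8
8 faces


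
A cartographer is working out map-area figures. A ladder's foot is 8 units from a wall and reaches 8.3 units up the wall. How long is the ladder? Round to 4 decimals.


Shape: right triangle
Legs a = 8 units, b = 8.3 units
Formula: c = sqrt(a^2 + b^2)
a^2 = 64, b^2 = 68.89
a^2 + b^2 = 132.89
c = sqrt(132.89)
c = 11.5278
11.5278 units


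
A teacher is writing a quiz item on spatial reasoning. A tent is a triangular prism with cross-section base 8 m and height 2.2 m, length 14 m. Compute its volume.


Shape: triangular prism
Triangle base = 8 m, triangle height = 2.2 m, prism length L = 14 m
Formula: V = (1/2 * b * h_tri) * L
Cross-section area = 0.5 * 8 * 2.2 = 8.8
V = 8.8 * 14
V = 123.2
123.2 m^3


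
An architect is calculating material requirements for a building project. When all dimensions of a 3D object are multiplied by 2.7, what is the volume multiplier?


Linear scale factor k = 2.7
Rule: under a linear scaling by k, volumes scale by k^3.
k^3 = 2.7 * 2.7 * 2.7
k^3 = 7.29 * 2.7
k^3 = 19.683
Volume scales by a factor of 19.683.
19.683 (dimensionless)


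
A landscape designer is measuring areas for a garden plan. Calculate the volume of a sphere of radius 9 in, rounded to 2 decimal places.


Shape: sphere
Radius r = 9 in
Formula: V = (4/3) * pi * r^3
r^3 = 729
(4/3) * 729 = 972
V = 972 * pi
V = 3053.63
3053.63 in^3


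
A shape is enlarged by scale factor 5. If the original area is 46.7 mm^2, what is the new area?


Linear scale factor k = 5
Original area = 46.7 mm^2
Rule: under a linear scaling by k, areas scale by k^2.
k^2 = 5^2 = 25
New area = 46.7 * 25
New area = 1167.5
1167.5 mm^2


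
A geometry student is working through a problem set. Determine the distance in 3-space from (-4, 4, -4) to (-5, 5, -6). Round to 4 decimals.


3D distance between two points
P1 = (-4, 4, -4), P2 = (-5, 5, -6)
Formula: d = sqrt((x2-x1)^2 + (y2-y1)^2 + (z2-z1)^2)
dx = -5 - -4 = -1
dy = 5 - 4 = 1
dz = -6 - -4 = -2
dx^2 + dy^2 + dz^2 = 1 + 1 + 4 = 6
d = sqrt(6)
d = 2.4495
2.4495 units


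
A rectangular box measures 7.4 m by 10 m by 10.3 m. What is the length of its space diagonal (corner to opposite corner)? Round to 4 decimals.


Shape: rectangular box (space diagonal)
l = 7.4 m, w = 10 m, h = 10.3 m
Visualize: the diagonal of the base, then a right triangle with that diagonal and the height.
Formula: d = sqrt(l^2 + w^2 + h^2)
l^2 + w^2 + h^2 = 54.76 + 100 + 106.09 = 260.85
d = sqrt(260.85)
d = 16.1509
16.1509 m


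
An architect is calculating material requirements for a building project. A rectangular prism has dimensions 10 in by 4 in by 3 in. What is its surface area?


Shape: rectangular prism
l = 10 in, w = 4 in, h = 3 in
Formula: SA = 2(lw + lh + wh)
lw = 40, lh = 30, wh = 12
lw + lh + wh = 82
SA = 2 * 82
SA = 164
164 in^2


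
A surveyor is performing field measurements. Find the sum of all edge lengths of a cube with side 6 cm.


Shape: cube
Side s = 6 cm
A cube has 12 edges, all equal.
Formula: total edge length = 12 * s
Total = 12 * 6
Total = 72
72 cm


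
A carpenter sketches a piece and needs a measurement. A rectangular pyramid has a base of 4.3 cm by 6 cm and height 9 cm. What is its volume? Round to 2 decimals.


Shape: rectangular pyramid
Base: 4.3 cm x 6 cm, Height h = 9 cm
Formula: V = (1/3) * base_area * h
base_area = 4.3 * 6 = 25.8
base_area * h = 25.8 * 9 = 232.2
V = 232.2 / 3
V = 77.4
77.4 cm^3


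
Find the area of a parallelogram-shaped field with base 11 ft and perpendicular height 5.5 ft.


Shape: parallelogram
Base b = 11 ft, Height h = 5.5 ft
Formula: A = b * h
A = 11 * 5.5
A = 60.5
60.5 ft^2


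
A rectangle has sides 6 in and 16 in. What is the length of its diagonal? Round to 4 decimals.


Shape: rectangle (diagonal via Pythagoras)
Sides: 6 in and 16 in
Formula: d = sqrt(l^2 + w^2)
l^2 = 36, w^2 = 256
l^2 + w^2 = 292
d = sqrt(292)
d = 17.088
17.088 in


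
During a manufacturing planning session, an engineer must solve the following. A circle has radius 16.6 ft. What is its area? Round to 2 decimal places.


Shape: circle
Radius r = 16.6 ft
Formula: A = pi * r^2
r^2 = 16.6^2 = 275.56
A = pi * 275.56
A = 865.7
865.7 ft^2


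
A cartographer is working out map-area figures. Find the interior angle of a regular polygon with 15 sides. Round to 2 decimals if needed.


Shape: regular pentadecagon (15 sides)
Formula: interior angle = (n - 2) * 180 / n
(n - 2) = 13
(n - 2) * 180 = 2340
angle = 2340 / 15
angle = 156
156 degrees


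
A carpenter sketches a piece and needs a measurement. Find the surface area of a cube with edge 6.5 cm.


Shape: cube
Side s = 6.5 cm
A cube has 6 square faces.
Formula: SA = 6 * s^2
s^2 = 42.25
SA = 6 * 42.25
SA = 253.5
253.5 cm^2


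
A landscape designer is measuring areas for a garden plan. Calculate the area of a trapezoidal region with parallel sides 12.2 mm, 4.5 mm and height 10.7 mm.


Shape: trapezoid
Parallel sides a = 12.2 mm, b = 4.5 mm; Height h = 10.7 mm
Formula: A = (a + b) * h / 2
a + b = 12.2 + 4.5 = 16.7
A = 16.7 * 10.7 / 2
A = 178.69 / 2
A = 89.345
89.345 mm^2


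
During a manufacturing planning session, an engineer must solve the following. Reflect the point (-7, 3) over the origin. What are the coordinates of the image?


Transformation: reflection
Original point: (-7, 3)
Rule for reflection through the origin: (x, y) -> (-x, -y)
Apply: (-7, 3) -> (7, -3)
(7, -3)


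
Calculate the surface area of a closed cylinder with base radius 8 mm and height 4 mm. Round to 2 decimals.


Shape: closed cylinder
Radius r = 8 mm, Height h = 4 mm
Formula: SA = 2*pi*r^2 + 2*pi*r*h = 2*pi*r*(r + h)
r + h = 12
2 * r * (r + h) = 2 * 8 * 12 = 192
SA = 192 * pi
SA = 603.19
603.19 mm^2


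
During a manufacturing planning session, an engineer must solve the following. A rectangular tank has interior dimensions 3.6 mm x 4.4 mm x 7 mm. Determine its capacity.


Shape: rectangular prism
l = 3.6 mm, w = 4.4 mm, h = 7 mm
Formula: V = l * w * h
V = 3.6 * 4.4 * 7
V = 15.84 * 7
V = 110.88
110.88 mm^3


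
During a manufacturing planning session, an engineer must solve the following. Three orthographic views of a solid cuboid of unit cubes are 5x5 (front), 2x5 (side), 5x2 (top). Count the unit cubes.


Orthographic views of a solid rectangular block:
Front view 5 x 5 -> length = 5, height = 5
Side view 2 x 5 -> width = 2, height = 5 (consistent)
Top view 5 x 2 -> confirms length = 5, width = 2
The block is 5 x 2 x 5.
Total unit cubes = 5 * 2 * 5 = 50
50 unit cubes


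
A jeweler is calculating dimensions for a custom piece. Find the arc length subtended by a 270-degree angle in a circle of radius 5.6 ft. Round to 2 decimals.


Shape: circular arc
Radius r = 5.6 ft, Angle = 270 degrees
Formula: L = (angle/360) * 2 * pi * r
2 * pi * r = 11.2 * pi
L = (270/360) * 11.2 * pi
L = 8.4 * pi
L = 26.39
26.39 ft


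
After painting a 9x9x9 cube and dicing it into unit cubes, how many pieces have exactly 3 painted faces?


Large cube: 9 x 9 x 9, cut into unit cubes.
Cubes with 3 painted faces are at the corners. A cube always has 8 corners.
Count = 8
8 unit cubes


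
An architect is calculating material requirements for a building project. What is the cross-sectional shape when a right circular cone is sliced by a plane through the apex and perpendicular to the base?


Solid: right circular cone
Cutting plane: through the apex and perpendicular to the base
Visualize the intersection of the plane with the solid's surface.
The boundary of the cut region is a isosceles triangle.
isosceles triangle


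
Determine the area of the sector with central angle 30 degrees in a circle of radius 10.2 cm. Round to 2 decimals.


Shape: circular sector
Radius r = 10.2 cm, Angle = 30 degrees
Formula: A = (angle/360) * pi * r^2
r^2 = 104.04
Fraction of circle = 30/360
A = (30/360) * pi * 104.04
A = 8.67 * pi
A = 27.24
27.24 cm^2


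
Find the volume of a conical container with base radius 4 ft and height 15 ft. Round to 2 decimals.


Shape: cone
Radius r = 4 ft, Height h = 15 ft
Formula: V = (1/3) * pi * r^2 * h
r^2 = 16
pi * r^2 * h = pi * 16 * 15 = 240 * pi
V = 240 * pi / 3
V = 251.33
251.33 ft^3


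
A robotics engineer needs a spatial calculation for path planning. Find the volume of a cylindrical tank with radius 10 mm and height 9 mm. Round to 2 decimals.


Shape: cylinder
Radius r = 10 mm, Height h = 9 mm
Formula: V = pi * r^2 * h
r^2 = 100
V = pi * 100 * 9
V = 900 * pi
V = 2827.43
2827.43 mm^3


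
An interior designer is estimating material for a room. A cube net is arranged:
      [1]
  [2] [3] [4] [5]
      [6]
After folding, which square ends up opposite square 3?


Net: cross layout. Take square 3 as the base (bottom).
Fold the four squares in the horizontal row up around 3: 2 -> left, 4 -> right, 5 wraps to the top.
Fold 1 and 6 up from 3: 1 -> back, 6 -> front.
Opposite pairs are therefore: (1, 6), (2, 4), (3, 5).
Face 3 is opposite face 5.
face 5


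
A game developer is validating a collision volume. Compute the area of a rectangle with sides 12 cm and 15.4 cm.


Shape: rectangle
Length l = 12 cm, Width w = 15.4 cm
Formula: A = l * w
A = 12 * 15.4
A = 184.8
184.8 cm^2


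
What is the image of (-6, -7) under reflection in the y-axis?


Transformation: reflection
Original point: (-6, -7)
Rule for reflection over the y-axis: (x, y) -> (-x, y)
Apply: (-6, -7) -> (6, -7)
(6, -7)


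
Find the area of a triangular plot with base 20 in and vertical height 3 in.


Shape: triangle
Base b = 20 in, Height h = 3 in
Formula: A = (1/2) * b * h
A = 0.5 * 20 * 3
A = 0.5 * 60
A = 30
30 in^2


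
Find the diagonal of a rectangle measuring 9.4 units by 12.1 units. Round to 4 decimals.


Shape: rectangle (diagonal via Pythagoras)
Sides: 9.4 units and 12.1 units
Formula: d = sqrt(l^2 + w^2)
l^2 = 88.36, w^2 = 146.41
l^2 + w^2 = 234.77
d = sqrt(234.77)
d = 15.3222
15.3222 units


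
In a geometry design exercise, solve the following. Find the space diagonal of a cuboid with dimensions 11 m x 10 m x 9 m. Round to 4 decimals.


Shape: rectangular box (space diagonal)
l = 11 m, w = 10 m, h = 9 m
Visualize: the diagonal of the base, then a right triangle with that diagonal and the height.
Formula: d = sqrt(l^2 + w^2 + h^2)
l^2 + w^2 + h^2 = 121 + 100 + 81 = 302
d = sqrt(302)
d = 17.3781
17.3781 m


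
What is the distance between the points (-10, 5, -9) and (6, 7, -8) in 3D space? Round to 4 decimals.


3D distance between two points
P1 = (-10, 5, -9), P2 = (6, 7, -8)
Formula: d = sqrt((x2-x1)^2 + (y2-y1)^2 + (z2-z1)^2)
dx = 6 - -10 = 16
dy = 7 - 5 = 2
dz = -8 - -9 = 1
dx^2 + dy^2 + dz^2 = 256 + 4 + 1 = 261
d = sqrt(261)
d = 16.1555
16.1555 units


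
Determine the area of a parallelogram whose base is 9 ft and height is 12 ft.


Shape: parallelogram
Base b = 9 ft, Height h = 12 ft
Formula: A = b * h
A = 9 * 12
A = 108
108 ft^2


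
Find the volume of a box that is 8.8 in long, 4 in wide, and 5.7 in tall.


Shape: rectangular prism
l = 8.8 in, w = 4 in, h = 5.7 in
Formula: V = l * w * h
V = 8.8 * 4 * 5.7
V = 35.2 * 5.7
V = 200.64
200.64 in^3


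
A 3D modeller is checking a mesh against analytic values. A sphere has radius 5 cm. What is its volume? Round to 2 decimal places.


Shape: sphere
Radius r = 5 cm
Formula: V = (4/3) * pi * r^3
r^3 = 125
(4/3) * 125 = 166.666667
V = 166.666667 * pi
V = 523.6
523.6 cm^3


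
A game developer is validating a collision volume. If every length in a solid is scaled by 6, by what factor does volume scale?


Linear scale factor k = 6
Rule: under a linear scaling by k, volumes scale by k^3.
k^3 = 6 * 6 * 6
k^3 = 36 * 6
k^3 = 216
Volume scales by a factor of 216.
216 (dimensionless)


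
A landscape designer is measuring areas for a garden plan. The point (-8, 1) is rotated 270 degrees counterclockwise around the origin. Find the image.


Transformation: rotation about the origin
Original point: (-8, 1)
Rule for 270 deg counterclockwise: (x, y) -> (y, -x)
Apply: (-8, 1) -> (1, 8)
(1, 8)


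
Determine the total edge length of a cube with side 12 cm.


Shape: cube
Side s = 12 cm
A cube has 12 edges, all equal.
Formula: total edge length = 12 * s
Total = 12 * 12
Total = 144
144 cm


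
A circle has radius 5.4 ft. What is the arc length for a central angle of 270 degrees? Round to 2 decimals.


Shape: circular arc
Radius r = 5.4 ft, Angle = 270 degrees
Formula: L = (angle/360) * 2 * pi * r
2 * pi * r = 10.8 * pi
L = (270/360) * 10.8 * pi
L = 8.1 * pi
L = 25.45
25.45 ft


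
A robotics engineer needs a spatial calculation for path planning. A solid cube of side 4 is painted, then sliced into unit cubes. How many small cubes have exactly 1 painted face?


Large cube: 4 x 4 x 4, cut into unit cubes.
n = 4, so n - 2 = 2
Cubes with 1 painted face lie in the interior of each face.
A cube has 6 faces; each contributes (n - 2)^2 = 4 such cubes.
Count = 6 * 4 = 24
24 unit cubes


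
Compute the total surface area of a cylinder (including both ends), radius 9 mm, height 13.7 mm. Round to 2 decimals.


Shape: closed cylinder
Radius r = 9 mm, Height h = 13.7 mm
Formula: SA = 2*pi*r^2 + 2*pi*r*h = 2*pi*r*(r + h)
r + h = 22.7
2 * r * (r + h) = 2 * 9 * 22.7 = 408.6
SA = 408.6 * pi
SA = 1283.65
1283.65 mm^2


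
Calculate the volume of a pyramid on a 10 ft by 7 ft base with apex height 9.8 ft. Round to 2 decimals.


Shape: rectangular pyramid
Base: 10 ft x 7 ft, Height h = 9.8 ft
Formula: V = (1/3) * base_area * h
base_area = 10 * 7 = 70
base_area * h = 70 * 9.8 = 686
V = 686 / 3
V = 228.67
228.67 ft^3


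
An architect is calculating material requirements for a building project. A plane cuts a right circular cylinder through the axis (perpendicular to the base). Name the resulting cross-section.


Solid: right circular cylinder
Cutting plane: through the axis (perpendicular to the base)
Visualize the intersection of the plane with the solid's surface.
The boundary of the cut region is a rectangle.
rectangle


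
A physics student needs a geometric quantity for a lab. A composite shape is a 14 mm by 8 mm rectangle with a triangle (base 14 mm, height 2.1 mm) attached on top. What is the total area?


Composite shape: rectangle + triangle
Rectangle area = 14 * 8 = 112
Triangle area = 0.5 * 14 * 2.1 = 14.7
Total = 112 + 14.7
Total = 126.7
126.7 mm^2


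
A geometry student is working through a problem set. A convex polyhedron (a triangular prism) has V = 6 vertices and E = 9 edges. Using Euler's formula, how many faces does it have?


Polyhedron: triangular prism
Euler's formula for convex polyhedra: V - E + F = 2
Given: V = 6 vertices and E = 9 edges
Solve for F:
F = 2 + E - V = 2 + 9 - 6 = 5
5 faces


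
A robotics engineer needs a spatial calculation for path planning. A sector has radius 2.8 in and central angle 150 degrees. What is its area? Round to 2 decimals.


Shape: circular sector
Radius r = 2.8 in, Angle = 150 degrees
Formula: A = (angle/360) * pi * r^2
r^2 = 7.84
Fraction of circle = 150/360
A = (150/360) * pi * 7.84
A = 3.266667 * pi
A = 10.26
10.26 in^2


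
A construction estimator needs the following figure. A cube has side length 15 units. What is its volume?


Shape: cube
Side s = 15 units
Formula: V = s^3
V = 15 * 15 * 15
V = 225 * 15
V = 3375
3375 units^3
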